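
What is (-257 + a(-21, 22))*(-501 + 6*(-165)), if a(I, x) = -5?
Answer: 390642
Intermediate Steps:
(-257 + a(-21, 22))*(-501 + 6*(-165)) = (-257 - 5)*(-501 + 6*(-165)) = -262*(-501 - 990) = -262*(-1491) = 390642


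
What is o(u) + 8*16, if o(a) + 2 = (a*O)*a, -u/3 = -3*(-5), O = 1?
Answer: 2151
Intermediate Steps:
u = -45 (u = -(-9)*(-5) = -3*15 = -45)
o(a) = -2 + a² (o(a) = -2 + (a*1)*a = -2 + a*a = -2 + a²)
o(u) + 8*16 = (-2 + (-45)²) + 8*16 = (-2 + 2025) + 128 = 2023 + 128 = 2151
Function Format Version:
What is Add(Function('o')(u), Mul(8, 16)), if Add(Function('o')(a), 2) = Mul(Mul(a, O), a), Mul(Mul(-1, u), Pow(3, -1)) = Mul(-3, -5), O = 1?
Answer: 2151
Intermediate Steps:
u = -45 (u = Mul(-3, Mul(-3, -5)) = Mul(-3, 15) = -45)
Function('o')(a) = Add(-2, Pow(a, 2)) (Function('o')(a) = Add(-2, Mul(Mul(a, 1), a)) = Add(-2, Mul(a, a)) = Add(-2, Pow(a, 2)))
Add(Function('o')(u), Mul(8, 16)) = Add(Add(-2, Pow(-45, 2)), Mul(8, 16)) = Add(Add(-2, 2025), 128) = Add(2023, 128) = 2151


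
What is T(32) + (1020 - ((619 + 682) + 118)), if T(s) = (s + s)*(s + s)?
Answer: 3697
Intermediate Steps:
T(s) = 4*s**2 (T(s) = (2*s)*(2*s) = 4*s**2)
T(32) + (1020 - ((619 + 682) + 118)) = 4*32**2 + (1020 - ((619 + 682) + 118)) = 4*1024 + (1020 - (1301 + 118)) = 4096 + (1020 - 1*1419) = 4096 + (1020 - 1419) = 4096 - 399 = 3697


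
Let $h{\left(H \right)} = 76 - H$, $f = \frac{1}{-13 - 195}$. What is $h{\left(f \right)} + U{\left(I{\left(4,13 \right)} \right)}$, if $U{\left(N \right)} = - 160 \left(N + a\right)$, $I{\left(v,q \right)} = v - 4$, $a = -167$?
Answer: $\frac{5573569}{208} \approx 26796.0$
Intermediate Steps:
$f = - \frac{1}{208}$ ($f = \frac{1}{-208} = - \frac{1}{208} \approx -0.0048077$)
$I{\left(v,q \right)} = -4 + v$
$U{\left(N \right)} = 26720 - 160 N$ ($U{\left(N \right)} = - 160 \left(N - 167\right) = - 160 \left(-167 + N\right) = 26720 - 160 N$)
$h{\left(f \right)} + U{\left(I{\left(4,13 \right)} \right)} = \left(76 - - \frac{1}{208}\right) + \left(26720 - 160 \left(-4 + 4\right)\right) = \left(76 + \frac{1}{208}\right) + \left(26720 - 0\right) = \frac{15809}{208} + \left(26720 + 0\right) = \frac{15809}{208} + 26720 = \frac{5573569}{208}$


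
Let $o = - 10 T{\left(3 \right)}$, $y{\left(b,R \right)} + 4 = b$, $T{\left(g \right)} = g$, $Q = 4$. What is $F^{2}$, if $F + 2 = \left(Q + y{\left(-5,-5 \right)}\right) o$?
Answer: $21904$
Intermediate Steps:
$y{\left(b,R \right)} = -4 + b$
$o = -30$ ($o = \left(-10\right) 3 = -30$)
$F = 148$ ($F = -2 + \left(4 - 9\right) \left(-30\right) = -2 - -150 = -2 + 150 = 148$)
$F^{2} = 148^{2} = 21904$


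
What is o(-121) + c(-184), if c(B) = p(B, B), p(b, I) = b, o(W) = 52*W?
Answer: -6476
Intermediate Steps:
c(B) = B
o(-121) + c(-184) = 52*(-121) - 184 = -6292 - 184 = -6476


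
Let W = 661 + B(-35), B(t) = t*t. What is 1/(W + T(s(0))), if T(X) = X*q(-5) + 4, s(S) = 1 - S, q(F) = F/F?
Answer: 1/1891 ≈ 0.00052882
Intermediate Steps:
q(F) = 1
T(X) = 4 + X (T(X) = X*1 + 4 = X + 4 = 4 + X)
B(t) = t²
W = 1886 (W = 661 + (-35)² = 661 + 1225 = 1886)
1/(W + T(s(0))) = 1/(1886 + (4 + (1 - 1*0))) = 1/(1886 + (4 + (1 + 0))) = 1/(1886 + (4 + 1)) = 1/(1886 + 5) = 1/1891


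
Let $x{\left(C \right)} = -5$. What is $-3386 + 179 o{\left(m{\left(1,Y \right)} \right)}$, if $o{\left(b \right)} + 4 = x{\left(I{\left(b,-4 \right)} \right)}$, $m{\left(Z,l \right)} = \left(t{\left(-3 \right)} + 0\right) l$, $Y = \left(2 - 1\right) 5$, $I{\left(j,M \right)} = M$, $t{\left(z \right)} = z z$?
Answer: $-4997$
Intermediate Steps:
$t{\left(z \right)} = z^{2}$
$Y = 5$ ($Y = 1 \cdot 5 = 5$)
$m{\left(Z,l \right)} = 9 l$ ($m{\left(Z,l \right)} = \left(\left(-3\right)^{2} + 0\right) l = \left(9 + 0\right) l = 9 l$)
$o{\left(b \right)} = -9$ ($o{\left(b \right)} = -4 - 5 = -9$)
$-3386 + 179 o{\left(m{\left(1,Y \right)} \right)} = -3386 + 179 \left(-9\right) = -3386 - 1611 = -4997$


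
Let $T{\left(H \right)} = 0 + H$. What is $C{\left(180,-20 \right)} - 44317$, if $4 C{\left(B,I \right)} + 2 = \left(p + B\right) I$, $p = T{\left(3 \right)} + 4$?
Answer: $- \frac{90505}{2} \approx -45253.0$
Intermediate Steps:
$T{\left(H \right)} = H$
$p = 7$ ($p = 3 + 4 = 7$)
$C{\left(B,I \right)} = - \frac{1}{2} + \frac{I \left(7 + B\right)}{4}$ ($C{\left(B,I \right)} = - \frac{1}{2} + \frac{\left(7 + B\right) I}{4} = - \frac{1}{2} + \frac{I \left(7 + B\right)}{4}$)
$C{\left(180,-20 \right)} - 44317 = \left(- \frac{1}{2} + \frac{7}{4} \left(-20\right) + \frac{1}{4} \cdot 180 \left(-20\right)\right) - 44317 = \left(- \frac{1}{2} - 35 - 900\right) - 44317 = - \frac{1871}{2} - 44317 = - \frac{90505}{2}$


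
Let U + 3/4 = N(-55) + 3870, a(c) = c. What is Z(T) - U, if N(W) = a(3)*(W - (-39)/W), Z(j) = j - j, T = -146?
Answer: -814467/220 ≈ -3702.1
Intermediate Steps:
Z(j) = 0
N(W) = 3*W + 117/W (N(W) = 3*(W - (-39)/W) = 3*(W + 39/W) = 3*W + 117/W)
U = 814467/220 (U = -¾ + ((3*(-55) + 117/(-55)) + 3870) = -¾ + ((-165 + 117*(-1/55)) + 3870) = -¾ + ((-165 - 117/55) + 3870) = -¾ + (-9192/55 + 3870) = -¾ + 203658/55 = 814467/220 ≈ 3702.1)
Z(T) - U = 0 - 1*814467/220 = 0 - 814467/220 = -814467/220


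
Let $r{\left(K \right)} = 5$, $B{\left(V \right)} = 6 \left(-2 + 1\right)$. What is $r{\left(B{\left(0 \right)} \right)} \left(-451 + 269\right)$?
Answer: $-910$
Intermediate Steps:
$B{\left(V \right)} = -6$ ($B{\left(V \right)} = 6 \left(-1\right) = -6$)
$r{\left(B{\left(0 \right)} \right)} \left(-451 + 269\right) = 5 \left(-451 + 269\right) = 5 \left(-182\right) = -910$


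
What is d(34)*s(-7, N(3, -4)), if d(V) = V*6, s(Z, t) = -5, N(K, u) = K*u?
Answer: -1020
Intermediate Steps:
d(V) = 6*V
d(34)*s(-7, N(3, -4)) = (6*34)*(-5) = 204*(-5) = -1020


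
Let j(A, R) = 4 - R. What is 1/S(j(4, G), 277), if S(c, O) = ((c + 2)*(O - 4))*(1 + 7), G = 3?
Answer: 1/6552 ≈ 0.00015263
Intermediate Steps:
S(c, O) = 8*(-4 + O)*(2 + c) (S(c, O) = ((2 + c)*(-4 + O))*8 = ((-4 + O)*(2 + c))*8 = 8*(-4 + O)*(2 + c))
1/S(j(4, G), 277) = 1/(-64 - 32*(4 - 1*3) + 16*277 + 8*277*(4 - 1*3)) = 1/(-64 - 32*(4 - 3) + 4432 + 8*277*(4 - 3)) = 1/(-64 - 32*1 + 4432 + 8*277*1) = 1/(-64 - 32 + 4432 + 2216) = 1/6552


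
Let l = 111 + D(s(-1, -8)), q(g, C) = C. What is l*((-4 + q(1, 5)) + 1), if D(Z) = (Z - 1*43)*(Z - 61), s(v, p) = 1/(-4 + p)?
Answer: 394945/72 ≈ 5485.3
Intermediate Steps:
D(Z) = (-61 + Z)*(-43 + Z) (D(Z) = (Z - 43)*(-61 + Z) = (-43 + Z)*(-61 + Z) = (-61 + Z)*(-43 + Z))
l = 394945/144 (l = 111 + (2623 + (1/(-4 - 8))**2 - 104/(-4 - 8)) = 111 + (2623 + (1/(-12))**2 - 104/(-12)) = 111 + (2623 + (-1/12)**2 - 104*(-1/12)) = 111 + (2623 + 1/144 + 26/3) = 111 + 378961/144 = 394945/144 ≈ 2742.7)
l*((-4 + q(1, 5)) + 1) = 394945*((-4 + 5) + 1)/144 = 394945*(1 + 1)/144 = (394945/144)*2 = 394945/72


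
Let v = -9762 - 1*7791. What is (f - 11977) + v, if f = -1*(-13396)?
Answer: -16134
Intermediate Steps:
v = -17553 (v = -9762 - 7791 = -17553)
f = 13396
(f - 11977) + v = (13396 - 11977) - 17553 = 1419 - 17553 = -16134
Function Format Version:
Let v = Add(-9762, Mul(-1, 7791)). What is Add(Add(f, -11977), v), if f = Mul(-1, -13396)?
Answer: -16134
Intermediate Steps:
v = -17553 (v = Add(-9762, -7791) = -17553)
f = 13396
Add(Add(f, -11977), v) = Add(Add(13396, -11977), -17553) = Add(1419, -17553) = -16134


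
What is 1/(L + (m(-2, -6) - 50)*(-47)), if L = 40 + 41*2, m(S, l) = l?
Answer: 1/2754 ≈ 0.00036311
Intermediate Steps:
L = 122 (L = 40 + 82 = 122)
1/(L + (m(-2, -6) - 50)*(-47)) = 1/(122 + (-6 - 50)*(-47)) = 1/(122 - 56*(-47)) = 1/(122 + 2632) = 1/2754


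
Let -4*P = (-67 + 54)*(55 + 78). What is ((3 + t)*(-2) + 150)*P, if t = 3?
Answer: 119301/2 ≈ 59651.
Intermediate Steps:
P = 1729/4 (P = -(-67 + 54)*(55 + 78)/4 = -(-13)*133/4 = -¼*(-1729) = 1729/4 ≈ 432.25)
((3 + t)*(-2) + 150)*P = ((3 + 3)*(-2) + 150)*(1729/4) = (6*(-2) + 150)*(1729/4) = (-12 + 150)*(1729/4) = 138*(1729/4) = 119301/2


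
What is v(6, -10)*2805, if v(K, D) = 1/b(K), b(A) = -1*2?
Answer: -2805/2 ≈ -1402.5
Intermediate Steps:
b(A) = -2
v(K, D) = -1/2 (v(K, D) = 1/(-2) = 1*(-1/2) = -1/2)
v(6, -10)*2805 = -1/2*2805 = -2805/2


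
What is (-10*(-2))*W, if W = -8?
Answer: -160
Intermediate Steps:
(-10*(-2))*W = -10*(-2)*(-8) = 20*(-8) = -160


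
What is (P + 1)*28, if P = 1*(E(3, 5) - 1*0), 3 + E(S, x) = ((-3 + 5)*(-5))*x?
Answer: -1456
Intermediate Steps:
E(S, x) = -3 - 10*x (E(S, x) = -3 + ((-3 + 5)*(-5))*x = -3 + (2*(-5))*x = -3 - 10*x)
P = -53 (P = 1*((-3 - 10*5) - 1*0) = 1*((-3 - 50) + 0) = 1*(-53 + 0) = 1*(-53) = -53)
(P + 1)*28 = (-53 + 1)*28 = -52*28 = -1456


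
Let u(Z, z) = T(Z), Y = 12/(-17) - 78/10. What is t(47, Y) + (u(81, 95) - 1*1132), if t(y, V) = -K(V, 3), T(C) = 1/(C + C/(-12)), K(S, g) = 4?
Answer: -337388/297 ≈ -1136.0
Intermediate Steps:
Y = -723/85 (Y = 12*(-1/17) - 78*1/10 = -12/17 - 39/5 = -723/85 ≈ -8.5059)
T(C) = 12/(11*C) (T(C) = 1/(C + C*(-1/12)) = 1/(C - C/12) = 1/(11*C/12) = 12/(11*C))
t(y, V) = -4 (t(y, V) = -1*4 = -4)
u(Z, z) = 12/(11*Z)
t(47, Y) + (u(81, 95) - 1*1132) = -4 + ((12/11)/81 - 1*1132) = -4 + ((12/11)*(1/81) - 1132) = -4 + (4/297 - 1132) = -4 - 336200/297 = -337388/297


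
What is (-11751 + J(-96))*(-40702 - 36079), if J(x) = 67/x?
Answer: 86621483303/96 ≈ 9.0231e+8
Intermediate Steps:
(-11751 + J(-96))*(-40702 - 36079) = (-11751 + 67/(-96))*(-40702 - 36079) = (-11751 + 67*(-1/96))*(-76781) = (-11751 - 67/96)*(-76781) = -1128163/96*(-76781) = 86621483303/96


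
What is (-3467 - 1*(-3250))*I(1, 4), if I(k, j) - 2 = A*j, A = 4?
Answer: -3906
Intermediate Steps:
I(k, j) = 2 + 4*j
(-3467 - 1*(-3250))*I(1, 4) = (-3467 - 1*(-3250))*(2 + 4*4) = (-3467 + 3250)*(2 + 16) = -217*18 = -3906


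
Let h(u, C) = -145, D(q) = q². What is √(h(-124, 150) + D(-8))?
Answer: 9*I ≈ 9.0*I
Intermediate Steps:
√(h(-124, 150) + D(-8)) = √(-145 + (-8)²) = √(-145 + 64) = √(-81) = 9*I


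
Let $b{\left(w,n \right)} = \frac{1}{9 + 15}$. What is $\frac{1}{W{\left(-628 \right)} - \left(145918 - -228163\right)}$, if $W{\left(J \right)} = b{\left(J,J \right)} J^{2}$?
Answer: $- \frac{3}{1072945} \approx -2.796 \cdot 10^{-6}$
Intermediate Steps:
$b{\left(w,n \right)} = \frac{1}{24}$
$W{\left(J \right)} = \frac{J^{2}}{24}$
$\frac{1}{W{\left(-628 \right)} - \left(145918 - -228163\right)} = \frac{1}{\frac{\left(-628\right)^{2}}{24} - \left(145918 - -228163\right)} = \frac{1}{\frac{1}{24} \cdot 394384 - \left(145918 + 228163\right)} = \frac{1}{\frac{49298}{3} - 374081} = \frac{1}{- \frac{1072945}{3}} = - \frac{3}{1072945}$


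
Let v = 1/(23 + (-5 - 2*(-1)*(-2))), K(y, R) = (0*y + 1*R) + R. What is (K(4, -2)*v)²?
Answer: 4/49 ≈ 0.081633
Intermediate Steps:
K(y, R) = 2*R (K(y, R) = (0 + R) + R = R + R = 2*R)
v = 1/14 (v = 1/(23 + (-5 + 2*(-2))) = 1/(23 + (-5 - 4)) = 1/(23 - 9) = 1/14 ≈ 0.071429)
(K(4, -2)*v)² = ((2*(-2))*(1/14))² = (-4*1/14)² = (-2/7)² = 4/49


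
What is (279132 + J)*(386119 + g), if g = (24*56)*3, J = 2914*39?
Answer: 153242729478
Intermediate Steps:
J = 113646
g = 4032 (g = 1344*3 = 4032)
(279132 + J)*(386119 + g) = (279132 + 113646)*(386119 + 4032) = 392778*390151 = 153242729478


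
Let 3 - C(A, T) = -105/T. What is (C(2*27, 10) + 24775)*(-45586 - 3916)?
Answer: -1227080327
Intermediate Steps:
C(A, T) = 3 + 105/T (C(A, T) = 3 - (-105)/T = 3 + 105/T)
(C(2*27, 10) + 24775)*(-45586 - 3916) = ((3 + 105/10) + 24775)*(-45586 - 3916) = ((3 + 105*(⅒)) + 24775)*(-49502) = ((3 + 21/2) + 24775)*(-49502) = (27/2 + 24775)*(-49502) = (49577/2)*(-49502) = -1227080327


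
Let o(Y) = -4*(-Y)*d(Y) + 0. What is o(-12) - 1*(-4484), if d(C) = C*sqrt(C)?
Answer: 4484 + 1152*I*sqrt(3) ≈ 4484.0 + 1995.3*I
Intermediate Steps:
d(C) = C**(3/2)
o(Y) = 4*Y**(5/2) (o(Y) = -4*(-Y)*Y**(3/2) + 0 = -(-4)*Y**(5/2) + 0 = 4*Y**(5/2) + 0 = 4*Y**(5/2))
o(-12) - 1*(-4484) = 4*(-12)**(5/2) - 1*(-4484) = 4*(288*I*sqrt(3)) + 4484 = 1152*I*sqrt(3) + 4484 = 4484 + 1152*I*sqrt(3)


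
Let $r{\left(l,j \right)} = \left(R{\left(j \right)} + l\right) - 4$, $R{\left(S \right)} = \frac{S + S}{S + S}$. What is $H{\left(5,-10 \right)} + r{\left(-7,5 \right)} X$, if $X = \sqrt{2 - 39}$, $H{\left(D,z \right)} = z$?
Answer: $-10 - 10 i \sqrt{37} \approx -10.0 - 60.828 i$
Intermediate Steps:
$R{\left(S \right)} = 1$ ($R{\left(S \right)} = \frac{2 S}{2 S} = 2 S \frac{1}{2 S} = 1$)
$r{\left(l,j \right)} = -3 + l$ ($r{\left(l,j \right)} = \left(1 + l\right) - 4 = -3 + l$)
$X = i \sqrt{37}$ ($X = \sqrt{-37} = i \sqrt{37} \approx 6.0828 i$)
$H{\left(5,-10 \right)} + r{\left(-7,5 \right)} X = -10 + \left(-3 - 7\right) i \sqrt{37} = -10 - 10 i \sqrt{37}$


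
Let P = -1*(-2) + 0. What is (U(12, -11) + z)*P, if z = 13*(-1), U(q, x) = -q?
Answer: -50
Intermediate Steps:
z = -13
P = 2 (P = 2 + 0 = 2)
(U(12, -11) + z)*P = (-1*12 - 13)*2 = (-12 - 13)*2 = -25*2 = -50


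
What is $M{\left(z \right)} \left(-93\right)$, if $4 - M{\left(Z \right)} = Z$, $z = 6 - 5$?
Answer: $-279$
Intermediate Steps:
$z = 1$ ($z = 6 - 5 = 1$)
$M{\left(Z \right)} = 4 - Z$
$M{\left(z \right)} \left(-93\right) = \left(4 - 1\right) \left(-93\right) = 3 \left(-93\right) = -279$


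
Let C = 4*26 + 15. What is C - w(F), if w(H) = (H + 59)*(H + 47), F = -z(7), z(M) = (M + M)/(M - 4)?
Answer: -19630/9 ≈ -2181.1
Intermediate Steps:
C = 119 (C = 104 + 15 = 119)
z(M) = 2*M/(-4 + M) (z(M) = (2*M)/(-4 + M) = 2*M/(-4 + M))
F = -14/3 (F = -2*7/(-4 + 7) = -2*7/3 = -1*14/3 = -14/3 ≈ -4.6667)
w(H) = (47 + H)*(59 + H) (w(H) = (59 + H)*(47 + H) = (47 + H)*(59 + H))
C - w(F) = 119 - (2773 + (-14/3)**2 + 106*(-14/3)) = 119 - (2773 + 196/9 - 1484/3) = 119 - 1*20701/9 = 119 - 20701/9 = -19630/9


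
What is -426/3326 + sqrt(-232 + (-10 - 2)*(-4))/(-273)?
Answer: -213/1663 - 2*I*sqrt(46)/273 ≈ -0.12808 - 0.049687*I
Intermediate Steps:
-426/3326 + sqrt(-232 + (-10 - 2)*(-4))/(-273) = -426*1/3326 + sqrt(-232 - 12*(-4))*(-1/273) = -213/1663 + sqrt(-232 + 48)*(-1/273) = -213/1663 + sqrt(-184)*(-1/273) = -213/1663 + (2*I*sqrt(46))*(-1/273) = -213/1663 - 2*I*sqrt(46)/273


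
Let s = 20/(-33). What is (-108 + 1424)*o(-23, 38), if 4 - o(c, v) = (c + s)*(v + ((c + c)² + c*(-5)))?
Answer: 2326270828/33 ≈ 7.0493e+7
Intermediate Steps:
s = -20/33 (s = 20*(-1/33) = -20/33 ≈ -0.60606)
o(c, v) = 4 - (-20/33 + c)*(v - 5*c + 4*c²) (o(c, v) = 4 - (c - 20/33)*(v + ((c + c)² + c*(-5))) = 4 - (-20/33 + c)*(v + ((2*c)² - 5*c)) = 4 - (-20/33 + c)*(v + (4*c² - 5*c)) = 4 - (-20/33 + c)*(v + (-5*c + 4*c²)) = 4 - (-20/33 + c)*(v - 5*c + 4*c²))
(-108 + 1424)*o(-23, 38) = (-108 + 1424)*(4 - 4*(-23)³ - 100/33*(-23) + (20/33)*38 + (245/33)*(-23)² - 1*(-23)*38) = 1316*(4 - 4*(-12167) + 2300/33 + 760/33 + (245/33)*529 + 874) = 1316*(4 + 48668 + 2300/33 + 760/33 + 129605/33 + 874) = 1316*(1767683/33) = 2326270828/33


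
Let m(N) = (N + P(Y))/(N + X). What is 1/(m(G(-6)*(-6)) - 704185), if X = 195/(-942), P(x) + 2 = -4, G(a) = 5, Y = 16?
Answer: -9485/6679183421 ≈ -1.4201e-6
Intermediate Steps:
P(x) = -6 (P(x) = -2 - 4 = -6)
X = -65/314 (X = 195*(-1/942) = -65/314 ≈ -0.20701)
m(N) = (-6 + N)/(-65/314 + N) (m(N) = (N - 6)/(N - 65/314) = (-6 + N)/(-65/314 + N))
1/(m(G(-6)*(-6)) - 704185) = 1/(314*(-6 + 5*(-6))/(-65 + 314*(5*(-6))) - 704185) = 1/(314*(-6 - 30)/(-65 + 314*(-30)) - 704185) = 1/(314*(-36)/(-65 - 9420) - 704185) = 1/(314*(-36)/(-9485) - 704185) = 1/(314*(-1/9485)*(-36) - 704185) = 1/(11304/9485 - 704185) = 1/(-6679183421/9485) = -9485/6679183421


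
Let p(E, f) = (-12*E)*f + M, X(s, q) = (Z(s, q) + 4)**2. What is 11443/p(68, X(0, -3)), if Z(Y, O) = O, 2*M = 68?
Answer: -11443/782 ≈ -14.633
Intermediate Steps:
M = 34 (M = (1/2)*68 = 34)
X(s, q) = (4 + q)**2 (X(s, q) = (q + 4)**2 = (4 + q)**2)
p(E, f) = 34 - 12*E*f (p(E, f) = (-12*E)*f + 34 = -12*E*f + 34 = 34 - 12*E*f)
11443/p(68, X(0, -3)) = 11443/(34 - 12*68*(4 - 3)**2) = 11443/(34 - 12*68*1**2) = 11443/(34 - 12*68*1) = 11443/(34 - 816) = 11443/(-782) = 11443*(-1/782) = -11443/782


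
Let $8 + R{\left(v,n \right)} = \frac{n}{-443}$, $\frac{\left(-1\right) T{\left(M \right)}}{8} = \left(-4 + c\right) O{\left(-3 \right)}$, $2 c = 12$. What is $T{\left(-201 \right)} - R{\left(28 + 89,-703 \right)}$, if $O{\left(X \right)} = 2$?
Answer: $- \frac{11335}{443} \approx -25.587$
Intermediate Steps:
$c = 6$ ($c = \frac{1}{2} \cdot 12 = 6$)
$T{\left(M \right)} = -32$ ($T{\left(M \right)} = - 8 \left(-4 + 6\right) 2 = - 8 \cdot 2 \cdot 2 = \left(-8\right) 4 = -32$)
$R{\left(v,n \right)} = -8 - \frac{n}{443}$ ($R{\left(v,n \right)} = -8 + \frac{n}{-443} = -8 + n \left(- \frac{1}{443}\right) = -8 - \frac{n}{443}$)
$T{\left(-201 \right)} - R{\left(28 + 89,-703 \right)} = -32 - \left(-8 - - \frac{703}{443}\right) = -32 - \left(-8 + \frac{703}{443}\right) = -32 - - \frac{2841}{443} = -32 + \frac{2841}{443} = - \frac{11335}{443}$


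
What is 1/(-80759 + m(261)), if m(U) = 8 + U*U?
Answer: -1/12630 ≈ -7.9177e-5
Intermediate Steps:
m(U) = 8 + U²
1/(-80759 + m(261)) = 1/(-80759 + (8 + 261²)) = 1/(-80759 + (8 + 68121)) = 1/(-80759 + 68129) = 1/(-12630) = -1/12630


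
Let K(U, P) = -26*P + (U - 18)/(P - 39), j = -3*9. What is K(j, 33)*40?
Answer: -34020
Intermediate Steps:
j = -27
K(U, P) = -26*P + (-18 + U)/(-39 + P)
K(j, 33)*40 = ((-18 - 27 - 26*33² + 1014*33)/(-39 + 33))*40 = ((-18 - 27 - 26*1089 + 33462)/(-6))*40 = -(-18 - 27 - 28314 + 33462)/6*40 = -⅙*5103*40 = -1701/2*40 = -34020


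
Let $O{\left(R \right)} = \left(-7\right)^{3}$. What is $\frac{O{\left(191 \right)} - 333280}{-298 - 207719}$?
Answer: $\frac{333623}{208017} \approx 1.6038$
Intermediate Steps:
$O{\left(R \right)} = -343$
$\frac{O{\left(191 \right)} - 333280}{-298 - 207719} = \frac{-343 - 333280}{-298 - 207719} = - \frac{333623}{-208017} = \left(-333623\right) \left(- \frac{1}{208017}\right) = \frac{333623}{208017}$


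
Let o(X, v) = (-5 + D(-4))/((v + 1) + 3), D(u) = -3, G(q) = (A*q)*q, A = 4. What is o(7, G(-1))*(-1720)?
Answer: 1720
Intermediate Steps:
G(q) = 4*q**2 (G(q) = (4*q)*q = 4*q**2)
o(X, v) = -8/(4 + v) (o(X, v) = (-5 - 3)/((v + 1) + 3) = -8/((1 + v) + 3) = -8/(4 + v))
o(7, G(-1))*(-1720) = -8/(4 + 4*(-1)**2)*(-1720) = -8/(4 + 4*1)*(-1720) = -8/(4 + 4)*(-1720) = -8/8*(-1720) = -8*1/8*(-1720) = -1*(-1720) = 1720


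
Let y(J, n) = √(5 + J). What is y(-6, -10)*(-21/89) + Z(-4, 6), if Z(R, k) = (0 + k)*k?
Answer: 36 - 21*I/89 ≈ 36.0 - 0.23595*I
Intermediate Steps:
Z(R, k) = k² (Z(R, k) = k*k = k²)
y(-6, -10)*(-21/89) + Z(-4, 6) = √(5 - 6)*(-21/89) + 6² = √(-1)*(-21*1/89) + 36 = I*(-21/89) + 36 = -21*I/89 + 36 = 36 - 21*I/89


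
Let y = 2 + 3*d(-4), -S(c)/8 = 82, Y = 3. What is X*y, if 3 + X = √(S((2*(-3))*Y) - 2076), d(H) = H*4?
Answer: 138 - 92*I*√683 ≈ 138.0 - 2404.4*I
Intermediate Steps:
d(H) = 4*H
S(c) = -656 (S(c) = -8*82 = -656)
X = -3 + 2*I*√683 (X = -3 + √(-656 - 2076) = -3 + √(-2732) = -3 + 2*I*√683 ≈ -3.0 + 52.269*I)
y = -46 (y = 2 + 3*(4*(-4)) = 2 + 3*(-16) = 2 - 48 = -46)
X*y = (-3 + 2*I*√683)*(-46) = 138 - 92*I*√683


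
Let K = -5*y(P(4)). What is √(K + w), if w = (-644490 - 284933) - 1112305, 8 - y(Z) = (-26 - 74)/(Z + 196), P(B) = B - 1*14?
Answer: I*√17659274682/93 ≈ 1428.9*I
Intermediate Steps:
P(B) = -14 + B (P(B) = B - 14 = -14 + B)
y(Z) = 8 + 100/(196 + Z) (y(Z) = 8 - (-26 - 74)/(Z + 196) = 8 - (-100)/(196 + Z) = 8 + 100/(196 + Z))
K = -3970/93 (K = -20*(417 + 2*(-14 + 4))/(196 + (-14 + 4)) = -20*(417 + 2*(-10))/(196 - 10) = -20*(417 - 20)/186 = -20*397/186 = -5*794/93 = -3970/93 ≈ -42.688)
w = -2041728 (w = -929423 - 1112305 = -2041728)
√(K + w) = √(-3970/93 - 2041728) = √(-189884674/93) = I*√17659274682/93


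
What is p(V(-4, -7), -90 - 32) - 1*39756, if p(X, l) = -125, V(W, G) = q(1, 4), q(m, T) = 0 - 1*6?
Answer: -39881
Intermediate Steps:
q(m, T) = -6 (q(m, T) = 0 - 6 = -6)
V(W, G) = -6
p(V(-4, -7), -90 - 32) - 1*39756 = -125 - 1*39756 = -125 - 39756 = -39881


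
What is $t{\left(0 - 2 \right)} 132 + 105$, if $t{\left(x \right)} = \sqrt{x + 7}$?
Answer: $105 + 132 \sqrt{5} \approx 400.16$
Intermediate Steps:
$t{\left(x \right)} = \sqrt{7 + x}$
$t{\left(0 - 2 \right)} 132 + 105 = \sqrt{7 + \left(0 - 2\right)} 132 + 105 = \sqrt{7 - 2} \cdot 132 + 105 = \sqrt{5} \cdot 132 + 105 = 132 \sqrt{5} + 105 = 105 + 132 \sqrt{5}$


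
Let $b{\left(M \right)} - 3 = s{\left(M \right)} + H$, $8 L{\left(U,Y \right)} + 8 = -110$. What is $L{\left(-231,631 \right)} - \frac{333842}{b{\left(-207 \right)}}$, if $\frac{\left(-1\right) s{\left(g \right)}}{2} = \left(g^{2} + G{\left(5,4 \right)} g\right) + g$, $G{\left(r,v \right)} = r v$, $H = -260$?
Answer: $- \frac{3223031}{309044} \approx -10.429$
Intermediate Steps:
$L{\left(U,Y \right)} = - \frac{59}{4}$ ($L{\left(U,Y \right)} = -1 + \frac{1}{8} \left(-110\right) = -1 - \frac{55}{4} = - \frac{59}{4}$)
$s{\left(g \right)} = - 42 g - 2 g^{2}$ ($s{\left(g \right)} = - 2 \left(\left(g^{2} + 5 \cdot 4 g\right) + g\right) = - 2 \left(\left(g^{2} + 20 g\right) + g\right) = - 2 \left(g^{2} + 21 g\right) = - 42 g - 2 g^{2}$)
$b{\left(M \right)} = -257 - 2 M \left(21 + M\right)$ ($b{\left(M \right)} = 3 - \left(260 + 2 M \left(21 + M\right)\right) = -257 - 2 M \left(21 + M\right)$)
$L{\left(-231,631 \right)} - \frac{333842}{b{\left(-207 \right)}} = - \frac{59}{4} - \frac{333842}{-257 - - 414 \left(21 - 207\right)} = - \frac{59}{4} - \frac{333842}{-257 - \left(-414\right) \left(-186\right)} = - \frac{59}{4} - \frac{333842}{-257 - 77004} = - \frac{59}{4} - \frac{333842}{-77261} = - \frac{59}{4} - - \frac{333842}{77261} = - \frac{59}{4} + \frac{333842}{77261} = - \frac{3223031}{309044}$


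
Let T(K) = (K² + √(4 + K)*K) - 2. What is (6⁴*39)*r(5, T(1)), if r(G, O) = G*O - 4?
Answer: -454896 + 252720*√5 ≈ 1.1020e+5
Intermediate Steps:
T(K) = -2 + K² + K*√(4 + K) (T(K) = (K² + K*√(4 + K)) - 2 = -2 + K² + K*√(4 + K))
r(G, O) = -4 + G*O
(6⁴*39)*r(5, T(1)) = (6⁴*39)*(-4 + 5*(-2 + 1² + 1*√(4 + 1))) = (1296*39)*(-4 + 5*(-2 + 1 + 1*√5)) = 50544*(-4 + 5*(-2 + 1 + √5)) = 50544*(-4 + 5*(-1 + √5)) = 50544*(-4 + (-5 + 5*√5)) = 50544*(-9 + 5*√5) = -454896 + 252720*√5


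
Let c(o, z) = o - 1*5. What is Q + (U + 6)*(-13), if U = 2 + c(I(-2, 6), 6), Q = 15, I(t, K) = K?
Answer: -102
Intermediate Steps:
c(o, z) = -5 + o (c(o, z) = o - 5 = -5 + o)
U = 3 (U = 2 + (-5 + 6) = 2 + 1 = 3)
Q + (U + 6)*(-13) = 15 + (3 + 6)*(-13) = 15 + 9*(-13) = 15 - 117 = -102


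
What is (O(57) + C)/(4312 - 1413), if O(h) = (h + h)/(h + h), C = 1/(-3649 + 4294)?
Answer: 646/1869855 ≈ 0.00034548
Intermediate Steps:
C = 1/645 ≈ 0.0015504
O(h) = 1 (O(h) = (2*h)/((2*h)) = (2*h)*(1/(2*h)) = 1)
(O(57) + C)/(4312 - 1413) = (1 + 1/645)/(4312 - 1413) = (646/645)/2899 = (646/645)*(1/2899) = 646/1869855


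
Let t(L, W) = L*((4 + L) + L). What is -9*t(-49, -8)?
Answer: -41454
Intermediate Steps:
t(L, W) = L*(4 + 2*L)
-9*t(-49, -8) = -18*(-49)*(2 - 49) = -18*(-49)*(-47) = -9*4606 = -41454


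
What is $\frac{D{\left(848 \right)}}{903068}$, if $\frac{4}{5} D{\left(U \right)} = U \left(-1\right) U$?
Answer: $- \frac{224720}{225767} \approx -0.99536$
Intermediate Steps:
$D{\left(U \right)} = - \frac{5 U^{2}}{4}$ ($D{\left(U \right)} = \frac{5 U \left(-1\right) U}{4} = \frac{5 - U U}{4} = \frac{5 \left(- U^{2}\right)}{4} = - \frac{5 U^{2}}{4}$)
$\frac{D{\left(848 \right)}}{903068} = \frac{\left(- \frac{5}{4}\right) 848^{2}}{903068} = \left(- \frac{5}{4}\right) 719104 \cdot \frac{1}{903068} = \left(-898880\right) \frac{1}{903068} = - \frac{224720}{225767}$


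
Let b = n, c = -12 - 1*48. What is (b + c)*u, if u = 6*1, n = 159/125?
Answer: -44046/125 ≈ -352.37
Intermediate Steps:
c = -60 (c = -12 - 48 = -60)
n = 159/125 (n = 159*(1/125) = 159/125 ≈ 1.2720)
b = 159/125 ≈ 1.2720
u = 6
(b + c)*u = (159/125 - 60)*6 = -7341/125*6 = -44046/125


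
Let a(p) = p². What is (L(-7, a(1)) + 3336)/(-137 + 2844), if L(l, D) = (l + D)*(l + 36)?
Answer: 3162/2707 ≈ 1.1681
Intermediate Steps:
L(l, D) = (36 + l)*(D + l) (L(l, D) = (D + l)*(36 + l) = (36 + l)*(D + l))
(L(-7, a(1)) + 3336)/(-137 + 2844) = (((-7)² + 36*1² + 36*(-7) + 1²*(-7)) + 3336)/(-137 + 2844) = ((49 + 36*1 - 252 + 1*(-7)) + 3336)/2707 = ((49 + 36 - 252 - 7) + 3336)*(1/2707) = (-174 + 3336)*(1/2707) = 3162*(1/2707) = 3162/2707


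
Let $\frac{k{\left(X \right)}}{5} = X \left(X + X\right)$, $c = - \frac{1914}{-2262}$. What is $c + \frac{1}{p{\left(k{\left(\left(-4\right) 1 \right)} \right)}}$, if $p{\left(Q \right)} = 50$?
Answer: $\frac{563}{650} \approx 0.86615$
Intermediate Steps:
$c = \frac{11}{13}$ ($c = \left(-1914\right) \left(- \frac{1}{2262}\right) = \frac{11}{13} \approx 0.84615$)
$k{\left(X \right)} = 10 X^{2}$ ($k{\left(X \right)} = 5 X \left(X + X\right) = 5 X 2 X = 5 \cdot 2 X^{2} = 10 X^{2}$)
$c + \frac{1}{p{\left(k{\left(\left(-4\right) 1 \right)} \right)}} = \frac{11}{13} + \frac{1}{50} = \frac{563}{650}$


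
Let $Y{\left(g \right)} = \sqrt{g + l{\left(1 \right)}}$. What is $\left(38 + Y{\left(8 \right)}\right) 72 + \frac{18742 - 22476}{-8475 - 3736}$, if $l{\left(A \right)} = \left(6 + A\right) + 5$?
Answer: $\frac{33413030}{12211} + 144 \sqrt{5} \approx 3058.3$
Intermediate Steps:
$l{\left(A \right)} = 11 + A$
$Y{\left(g \right)} = \sqrt{12 + g}$ ($Y{\left(g \right)} = \sqrt{g + \left(11 + 1\right)} = \sqrt{g + 12} = \sqrt{12 + g}$)
$\left(38 + Y{\left(8 \right)}\right) 72 + \frac{18742 - 22476}{-8475 - 3736} = \left(38 + \sqrt{12 + 8}\right) 72 + \frac{18742 - 22476}{-8475 - 3736} = \left(38 + \sqrt{20}\right) 72 - \frac{3734}{-12211} = \left(38 + 2 \sqrt{5}\right) 72 - - \frac{3734}{12211} = \left(2736 + 144 \sqrt{5}\right) + \frac{3734}{12211} = \frac{33413030}{12211} + 144 \sqrt{5}$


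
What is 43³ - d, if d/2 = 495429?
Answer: -911351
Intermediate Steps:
d = 990858 (d = 2*495429 = 990858)
43³ - d = 43³ - 1*990858 = 79507 - 990858 = -911351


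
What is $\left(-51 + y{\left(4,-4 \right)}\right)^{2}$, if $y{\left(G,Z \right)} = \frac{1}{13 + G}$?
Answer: $\frac{749956}{289} \approx 2595.0$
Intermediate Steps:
$\left(-51 + y{\left(4,-4 \right)}\right)^{2} = \left(-51 + \frac{1}{13 + 4}\right)^{2} = \left(-51 + \frac{1}{17}\right)^{2} = \left(- \frac{866}{17}\right)^{2} = \frac{749956}{289}$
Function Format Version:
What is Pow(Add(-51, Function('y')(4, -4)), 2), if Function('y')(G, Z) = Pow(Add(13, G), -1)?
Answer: Rational(749956, 289) ≈ 2595.0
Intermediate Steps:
Pow(Add(-51, Function('y')(4, -4)), 2) = Pow(Add(-51, Pow(Add(13, 4), -1)), 2) = Pow(Add(-51, Pow(17, -1)), 2) = Pow(Add(-51, Rational(1, 17)), 2) = Pow(Rational(-866, 17), 2) = Rational(749956, 289)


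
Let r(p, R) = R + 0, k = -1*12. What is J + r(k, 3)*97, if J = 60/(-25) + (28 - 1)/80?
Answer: 4623/16 ≈ 288.94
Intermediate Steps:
k = -12
r(p, R) = R
J = -33/16 (J = 60*(-1/25) + 27*(1/80) = -12/5 + 27/80 = -33/16 ≈ -2.0625)
J + r(k, 3)*97 = -33/16 + 3*97 = -33/16 + 291 = 4623/16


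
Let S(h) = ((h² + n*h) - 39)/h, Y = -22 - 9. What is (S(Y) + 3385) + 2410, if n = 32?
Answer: 179715/31 ≈ 5797.3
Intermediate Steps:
Y = -31
S(h) = (-39 + h² + 32*h)/h (S(h) = ((h² + 32*h) - 39)/h = (-39 + h² + 32*h)/h)
(S(Y) + 3385) + 2410 = ((32 - 31 - 39/(-31)) + 3385) + 2410 = ((32 - 31 - 39*(-1/31)) + 3385) + 2410 = ((32 - 31 + 39/31) + 3385) + 2410 = (70/31 + 3385) + 2410 = 105005/31 + 2410 = 179715/31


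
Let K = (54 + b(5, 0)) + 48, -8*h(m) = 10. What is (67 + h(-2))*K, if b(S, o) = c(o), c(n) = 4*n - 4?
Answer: 12887/2 ≈ 6443.5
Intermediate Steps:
h(m) = -5/4 (h(m) = -⅛*10 = -5/4)
c(n) = -4 + 4*n
b(S, o) = -4 + 4*o
K = 98 (K = (54 + (-4 + 4*0)) + 48 = (54 + (-4 + 0)) + 48 = (54 - 4) + 48 = 50 + 48 = 98)
(67 + h(-2))*K = (67 - 5/4)*98 = (263/4)*98 = 12887/2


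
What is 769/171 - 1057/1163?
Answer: 713600/198873 ≈ 3.5882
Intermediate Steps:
769/171 - 1057/1163 = 713600/198873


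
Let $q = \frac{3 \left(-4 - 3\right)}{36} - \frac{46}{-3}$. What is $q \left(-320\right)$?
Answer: $-4720$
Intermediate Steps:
$q = \frac{59}{4}$ ($q = 3 \left(-7\right) \frac{1}{36} - - \frac{46}{3} = \left(-21\right) \frac{1}{36} + \frac{46}{3} = - \frac{7}{12} + \frac{46}{3} = \frac{59}{4} \approx 14.75$)
$q \left(-320\right) = \frac{59}{4} \left(-320\right) = -4720$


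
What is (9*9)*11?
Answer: 891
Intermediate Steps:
(9*9)*11 = 81*11 = 891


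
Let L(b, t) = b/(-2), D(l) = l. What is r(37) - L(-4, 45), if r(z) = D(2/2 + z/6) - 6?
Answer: -⅚ ≈ -0.83333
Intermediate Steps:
L(b, t) = -b/2 (L(b, t) = b*(-½) = -b/2)
r(z) = -5 + z/6 (r(z) = (2/2 + z/6) - 6 = (2*(½) + z*(⅙)) - 6 = (1 + z/6) - 6 = -5 + z/6)
r(37) - L(-4, 45) = (-5 + (⅙)*37) - (-1)*(-4)/2 = (-5 + 37/6) - 1*2 = 7/6 - 2 = -⅚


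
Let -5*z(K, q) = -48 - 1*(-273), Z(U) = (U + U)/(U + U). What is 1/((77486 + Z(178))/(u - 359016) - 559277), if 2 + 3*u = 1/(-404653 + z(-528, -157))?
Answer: -48431108989/27086415794985595 ≈ -1.7880e-6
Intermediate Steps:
Z(U) = 1 (Z(U) = (2*U)/((2*U)) = (2*U)*(1/(2*U)) = 1)
z(K, q) = -45 (z(K, q) = -(-48 - 1*(-273))/5 = -(-48 + 273)/5 = -⅕*225 = -45)
u = -269799/404698 (u = -⅔ + 1/(3*(-404653 - 45)) = -⅔ + (⅓)/(-404698) = -⅔ + (⅓)*(-1/404698) = -⅔ - 1/1214094 = -269799/404698 ≈ -0.66667)
1/((77486 + Z(178))/(u - 359016) - 559277) = 1/((77486 + 1)/(-269799/404698 - 359016) - 559277) = 1/(77487/(-145293326967/404698) - 559277) = 1/(77487*(-404698/145293326967) - 559277) = 1/(-10452944642/48431108989 - 559277) = 1/(-27086415794985595/48431108989) = -48431108989/27086415794985595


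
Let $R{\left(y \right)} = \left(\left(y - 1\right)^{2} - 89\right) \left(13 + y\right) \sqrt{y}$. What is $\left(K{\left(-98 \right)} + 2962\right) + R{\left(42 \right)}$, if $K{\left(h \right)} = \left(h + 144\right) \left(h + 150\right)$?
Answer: $5354 + 87560 \sqrt{42} \approx 5.7281 \cdot 10^{5}$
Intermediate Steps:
$K{\left(h \right)} = \left(144 + h\right) \left(150 + h\right)$
$R{\left(y \right)} = \sqrt{y} \left(-89 + \left(-1 + y\right)^{2}\right) \left(13 + y\right)$ ($R{\left(y \right)} = \left(\left(-1 + y\right)^{2} - 89\right) \left(13 + y\right) \sqrt{y} = \left(-89 + \left(-1 + y\right)^{2}\right) \left(13 + y\right) \sqrt{y} = \sqrt{y} \left(-89 + \left(-1 + y\right)^{2}\right) \left(13 + y\right)$)
$\left(K{\left(-98 \right)} + 2962\right) + R{\left(42 \right)} = \left(\left(21600 + \left(-98\right)^{2} + 294 \left(-98\right)\right) + 2962\right) + \sqrt{42} \left(-1144 + 42^{3} - 4788 + 11 \cdot 42^{2}\right) = \left(\left(21600 + 9604 - 28812\right) + 2962\right) + \sqrt{42} \left(-1144 + 74088 - 4788 + 11 \cdot 1764\right) = \left(2392 + 2962\right) + \sqrt{42} \left(-1144 + 74088 - 4788 + 19404\right) = 5354 + \sqrt{42} \cdot 87560 = 5354 + 87560 \sqrt{42}$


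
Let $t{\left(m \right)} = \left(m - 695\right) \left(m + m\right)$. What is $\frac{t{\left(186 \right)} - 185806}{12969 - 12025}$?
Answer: $- \frac{187577}{472} \approx -397.41$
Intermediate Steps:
$t{\left(m \right)} = 2 m \left(-695 + m\right)$ ($t{\left(m \right)} = \left(-695 + m\right) 2 m = 2 m \left(-695 + m\right)$)
$\frac{t{\left(186 \right)} - 185806}{12969 - 12025} = \frac{2 \cdot 186 \left(-695 + 186\right) - 185806}{12969 - 12025} = \frac{2 \cdot 186 \left(-509\right) - 185806}{944} = \left(-189348 - 185806\right) \frac{1}{944} = \left(-375154\right) \frac{1}{944} = - \frac{187577}{472}$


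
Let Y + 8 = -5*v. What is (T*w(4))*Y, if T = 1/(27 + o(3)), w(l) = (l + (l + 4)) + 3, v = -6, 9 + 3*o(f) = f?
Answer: 66/5 ≈ 13.200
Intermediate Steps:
o(f) = -3 + f/3
w(l) = 7 + 2*l (w(l) = (l + (4 + l)) + 3 = (4 + 2*l) + 3 = 7 + 2*l)
T = 1/25 (T = 1/(27 + (-3 + (1/3)*3)) = 1/(27 + (-3 + 1)) = 1/(27 - 2) = 1/25 ≈ 0.040000)
Y = 22 (Y = -8 - 5*(-6) = -8 + 30 = 22)
(T*w(4))*Y = ((7 + 2*4)/25)*22 = ((7 + 8)/25)*22 = ((1/25)*15)*22 = (3/5)*22 = 66/5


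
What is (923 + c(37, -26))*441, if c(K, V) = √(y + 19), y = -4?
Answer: 407043 + 441*√15 ≈ 4.0875e+5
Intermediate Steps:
c(K, V) = √15 (c(K, V) = √(-4 + 19) = √15)
(923 + c(37, -26))*441 = (923 + √15)*441 = 407043 + 441*√15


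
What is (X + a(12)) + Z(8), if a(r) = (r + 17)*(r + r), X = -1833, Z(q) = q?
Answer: -1129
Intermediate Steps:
a(r) = 2*r*(17 + r) (a(r) = (17 + r)*(2*r) = 2*r*(17 + r))
(X + a(12)) + Z(8) = (-1833 + 2*12*(17 + 12)) + 8 = (-1833 + 2*12*29) + 8 = (-1833 + 696) + 8 = -1137 + 8 = -1129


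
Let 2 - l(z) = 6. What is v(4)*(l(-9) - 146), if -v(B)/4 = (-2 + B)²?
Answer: 2400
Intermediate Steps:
v(B) = -4*(-2 + B)²
l(z) = -4 (l(z) = 2 - 1*6 = 2 - 6 = -4)
v(4)*(l(-9) - 146) = (-4*(-2 + 4)²)*(-4 - 146) = -4*2²*(-150) = -4*4*(-150) = -16*(-150) = 2400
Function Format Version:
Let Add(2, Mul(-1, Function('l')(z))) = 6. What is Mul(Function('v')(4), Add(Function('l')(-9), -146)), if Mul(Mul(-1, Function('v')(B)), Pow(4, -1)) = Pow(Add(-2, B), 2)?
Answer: 2400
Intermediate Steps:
Function('v')(B) = Mul(-4, Pow(Add(-2, B), 2))
Function('l')(z) = -4 (Function('l')(z) = Add(2, Mul(-1, 6)) = Add(2, -6) = -4)
Mul(Function('v')(4), Add(Function('l')(-9), -146)) = Mul(Mul(-4, Pow(Add(-2, 4), 2)), Add(-4, -146)) = Mul(Mul(-4, Pow(2, 2)), -150) = Mul(Mul(-4, 4), -150) = Mul(-16, -150) = 2400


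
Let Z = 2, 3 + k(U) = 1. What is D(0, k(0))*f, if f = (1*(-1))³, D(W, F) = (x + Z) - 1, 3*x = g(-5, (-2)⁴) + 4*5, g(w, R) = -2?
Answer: -7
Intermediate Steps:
x = 6 (x = (-2 + 4*5)/3 = (-2 + 20)/3 = (⅓)*18 = 6)
k(U) = -2 (k(U) = -3 + 1 = -2)
D(W, F) = 7 (D(W, F) = (6 + 2) - 1 = 8 - 1 = 7)
f = -1 (f = (-1)³ = -1)
D(0, k(0))*f = 7*(-1) = -7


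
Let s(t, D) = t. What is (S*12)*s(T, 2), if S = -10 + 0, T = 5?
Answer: -600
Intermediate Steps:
S = -10
(S*12)*s(T, 2) = -10*12*5 = -120*5 = -600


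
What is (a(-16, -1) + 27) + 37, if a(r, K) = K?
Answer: 63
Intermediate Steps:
(a(-16, -1) + 27) + 37 = (-1 + 27) + 37 = 26 + 37 = 63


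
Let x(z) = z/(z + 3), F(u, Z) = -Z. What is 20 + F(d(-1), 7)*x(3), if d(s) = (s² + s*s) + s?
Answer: 33/2 ≈ 16.500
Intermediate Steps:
d(s) = s + 2*s² (d(s) = (s² + s²) + s = 2*s² + s = s + 2*s²)
x(z) = z/(3 + z)
20 + F(d(-1), 7)*x(3) = 20 + (-1*7)*(3/(3 + 3)) = 20 - 21/6 = 20 - 7*½ = 20 - 7/2 = 33/2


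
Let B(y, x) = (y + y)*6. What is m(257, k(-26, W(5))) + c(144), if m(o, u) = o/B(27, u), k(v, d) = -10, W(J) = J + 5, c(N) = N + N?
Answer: 93569/324 ≈ 288.79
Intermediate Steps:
c(N) = 2*N
W(J) = 5 + J
B(y, x) = 12*y (B(y, x) = (2*y)*6 = 12*y)
m(o, u) = o/324 (m(o, u) = o/((12*27)) = o/324)
m(257, k(-26, W(5))) + c(144) = (1/324)*257 + 2*144 = 257/324 + 288 = 93569/324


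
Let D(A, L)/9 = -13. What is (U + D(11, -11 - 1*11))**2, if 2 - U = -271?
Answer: 24336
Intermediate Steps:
D(A, L) = -117 (D(A, L) = 9*(-13) = -117)
U = 273 (U = 2 - 1*(-271) = 2 + 271 = 273)
(U + D(11, -11 - 1*11))**2 = (273 - 117)**2 = 156**2 = 24336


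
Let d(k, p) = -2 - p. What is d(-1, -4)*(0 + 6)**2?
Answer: 72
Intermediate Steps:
d(-1, -4)*(0 + 6)**2 = (-2 - 1*(-4))*(0 + 6)**2 = (-2 + 4)*6**2 = 2*36 = 72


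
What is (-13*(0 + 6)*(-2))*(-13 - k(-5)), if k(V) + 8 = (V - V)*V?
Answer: -780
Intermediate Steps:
k(V) = -8 (k(V) = -8 + (V - V)*V = -8 + 0*V = -8 + 0 = -8)
(-13*(0 + 6)*(-2))*(-13 - k(-5)) = (-13*(0 + 6)*(-2))*(-13 - 1*(-8)) = (-78*(-2))*(-13 + 8) = -13*(-12)*(-5) = 156*(-5) = -780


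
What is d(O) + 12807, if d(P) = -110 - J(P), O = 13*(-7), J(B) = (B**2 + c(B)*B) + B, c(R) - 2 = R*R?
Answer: 758260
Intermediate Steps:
c(R) = 2 + R**2 (c(R) = 2 + R*R = 2 + R**2)
J(B) = B + B**2 + B*(2 + B**2) (J(B) = (B**2 + (2 + B**2)*B) + B = (B**2 + B*(2 + B**2)) + B = B + B**2 + B*(2 + B**2))
O = -91
d(P) = -110 - P*(3 + P + P**2)
d(O) + 12807 = (-110 - 1*(-91)*(3 - 91 + (-91)**2)) + 12807 = (-110 - 1*(-91)*(3 - 91 + 8281)) + 12807 = (-110 - 1*(-91)*8193) + 12807 = (-110 + 745563) + 12807 = 745453 + 12807 = 758260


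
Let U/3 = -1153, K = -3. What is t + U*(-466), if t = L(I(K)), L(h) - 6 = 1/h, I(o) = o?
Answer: 4835699/3 ≈ 1.6119e+6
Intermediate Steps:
U = -3459 (U = 3*(-1153) = -3459)
L(h) = 6 + 1/h
t = 17/3 (t = 6 + 1/(-3) = 6 - 1/3 = 17/3 ≈ 5.6667)
t + U*(-466) = 17/3 - 3459*(-466) = 17/3 + 1611894 = 4835699/3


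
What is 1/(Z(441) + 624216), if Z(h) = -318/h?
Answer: 147/91759646 ≈ 1.6020e-6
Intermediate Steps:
1/(Z(441) + 624216) = 1/(-318/441 + 624216) = 1/(-318*1/441 + 624216) = 1/(-106/147 + 624216) = 1/(91759646/147) = 147/91759646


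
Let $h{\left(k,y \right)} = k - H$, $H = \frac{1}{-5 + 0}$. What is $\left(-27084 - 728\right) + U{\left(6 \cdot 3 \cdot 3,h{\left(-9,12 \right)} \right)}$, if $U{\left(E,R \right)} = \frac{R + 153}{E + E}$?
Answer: $- \frac{15017759}{540} \approx -27811.0$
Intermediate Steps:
$H = - \frac{1}{5}$ ($H = \frac{1}{-5} = - \frac{1}{5} \approx -0.2$)
$h{\left(k,y \right)} = \frac{1}{5} + k$ ($h{\left(k,y \right)} = k - - \frac{1}{5} = k + \frac{1}{5} = \frac{1}{5} + k$)
$U{\left(E,R \right)} = \frac{153 + R}{2 E}$
$\left(-27084 - 728\right) + U{\left(6 \cdot 3 \cdot 3,h{\left(-9,12 \right)} \right)} = \left(-27084 - 728\right) + \frac{153 + \left(\frac{1}{5} - 9\right)}{2 \cdot 6 \cdot 3 \cdot 3} = -27812 + \frac{153 - \frac{44}{5}}{2 \cdot 18 \cdot 3} = -27812 + \frac{1}{2} \cdot \frac{1}{54} \cdot \frac{721}{5} = -27812 + \frac{721}{540} = - \frac{15017759}{540}$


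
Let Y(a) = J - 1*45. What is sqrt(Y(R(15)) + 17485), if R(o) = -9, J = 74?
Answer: 3*sqrt(1946) ≈ 132.34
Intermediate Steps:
Y(a) = 29 (Y(a) = 74 - 1*45 = 74 - 45 = 29)
sqrt(Y(R(15)) + 17485) = sqrt(29 + 17485) = sqrt(17514) = 3*sqrt(1946)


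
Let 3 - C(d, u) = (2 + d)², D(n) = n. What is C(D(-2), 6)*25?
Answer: 75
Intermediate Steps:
C(d, u) = 3 - (2 + d)²
C(D(-2), 6)*25 = (3 - (2 - 2)²)*25 = (3 - 1*0²)*25 = (3 - 1*0)*25 = (3 + 0)*25 = 3*25 = 75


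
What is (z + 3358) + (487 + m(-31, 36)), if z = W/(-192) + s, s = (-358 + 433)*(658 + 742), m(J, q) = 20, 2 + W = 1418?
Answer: 870861/8 ≈ 1.0886e+5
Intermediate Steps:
W = 1416 (W = -2 + 1418 = 1416)
s = 105000 (s = 75*1400 = 105000)
z = 839941/8 (z = 1416/(-192) + 105000 = 1416*(-1/192) + 105000 = -59/8 + 105000 = 839941/8 ≈ 1.0499e+5)
(z + 3358) + (487 + m(-31, 36)) = (839941/8 + 3358) + (487 + 20) = 866805/8 + 507 = 870861/8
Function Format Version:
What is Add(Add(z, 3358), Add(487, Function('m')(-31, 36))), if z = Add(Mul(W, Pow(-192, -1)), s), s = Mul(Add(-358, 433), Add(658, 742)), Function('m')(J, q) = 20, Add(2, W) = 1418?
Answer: Rational(870861, 8) ≈ 1.0886e+5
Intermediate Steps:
W = 1416 (W = Add(-2, 1418) = 1416)
s = 105000 (s = Mul(75, 1400) = 105000)
z = Rational(839941, 8) (z = Add(Mul(1416, Pow(-192, -1)), 105000) = Add(Mul(1416, Rational(-1, 192)), 105000) = Add(Rational(-59, 8), 105000) = Rational(839941, 8) ≈ 1.0499e+5)
Add(Add(z, 3358), Add(487, Function('m')(-31, 36))) = Add(Add(Rational(839941, 8), 3358), Add(487, 20)) = Add(Rational(866805, 8), 507) = Rational(870861, 8)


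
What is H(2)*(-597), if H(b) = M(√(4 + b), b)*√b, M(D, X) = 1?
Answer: -597*√2 ≈ -844.29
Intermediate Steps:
H(b) = √b (H(b) = 1*√b = √b)
H(2)*(-597) = √2*(-597) = -597*√2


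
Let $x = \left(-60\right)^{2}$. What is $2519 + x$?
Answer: $6119$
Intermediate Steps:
$x = 3600$
$2519 + x = 2519 + 3600 = 6119$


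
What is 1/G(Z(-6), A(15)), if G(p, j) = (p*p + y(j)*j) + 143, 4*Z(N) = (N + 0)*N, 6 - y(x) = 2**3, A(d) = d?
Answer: 1/194 ≈ 0.0051546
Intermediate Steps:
y(x) = -2 (y(x) = 6 - 1*2**3 = 6 - 1*8 = 6 - 8 = -2)
Z(N) = N**2/4 (Z(N) = ((N + 0)*N)/4 = (N*N)/4 = N**2/4)
G(p, j) = 143 + p**2 - 2*j (G(p, j) = (p*p - 2*j) + 143 = (p**2 - 2*j) + 143 = 143 + p**2 - 2*j)
1/G(Z(-6), A(15)) = 1/(143 + ((1/4)*(-6)**2)**2 - 2*15) = 1/(143 + ((1/4)*36)**2 - 30) = 1/(143 + 9**2 - 30) = 1/(143 + 81 - 30) = 1/194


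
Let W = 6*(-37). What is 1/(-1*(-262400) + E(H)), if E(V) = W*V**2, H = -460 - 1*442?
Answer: -1/180357688 ≈ -5.5445e-9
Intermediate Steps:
H = -902 (H = -460 - 442 = -902)
W = -222
E(V) = -222*V**2
1/(-1*(-262400) + E(H)) = 1/(-1*(-262400) - 222*(-902)**2) = 1/(262400 - 222*813604) = 1/(262400 - 180620088) = 1/(-180357688) = -1/180357688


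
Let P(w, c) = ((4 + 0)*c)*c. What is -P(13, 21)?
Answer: -1764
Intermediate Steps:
P(w, c) = 4*c**2 (P(w, c) = (4*c)*c = 4*c**2)
-P(13, 21) = -4*21**2 = -4*441 = -1*1764 = -1764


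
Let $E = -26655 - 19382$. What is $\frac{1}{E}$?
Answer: $- \frac{1}{46037} \approx -2.1722 \cdot 10^{-5}$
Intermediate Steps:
$E = -46037$
$\frac{1}{E} = \frac{1}{-46037} = - \frac{1}{46037}$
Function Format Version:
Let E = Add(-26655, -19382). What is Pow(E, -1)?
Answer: Rational(-1, 46037) ≈ -2.1722e-5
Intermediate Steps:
E = -46037
Pow(E, -1) = Pow(-46037, -1) = Rational(-1, 46037)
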